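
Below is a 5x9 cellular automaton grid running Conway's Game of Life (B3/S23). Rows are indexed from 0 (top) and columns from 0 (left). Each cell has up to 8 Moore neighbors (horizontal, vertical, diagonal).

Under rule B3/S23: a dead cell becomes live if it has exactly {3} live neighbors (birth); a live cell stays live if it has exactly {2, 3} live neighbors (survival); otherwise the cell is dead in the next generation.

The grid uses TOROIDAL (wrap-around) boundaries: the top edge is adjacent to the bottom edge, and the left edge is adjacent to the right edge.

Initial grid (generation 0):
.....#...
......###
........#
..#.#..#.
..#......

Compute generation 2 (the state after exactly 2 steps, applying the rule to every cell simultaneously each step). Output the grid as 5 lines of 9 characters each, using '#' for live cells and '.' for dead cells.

Answer: ......#.#
.....#..#
......#.#
.........
.........

Derivation:
Simulating step by step:
Generation 0 (given above): 9 live cells
Generation 1: 9 live cells
......##.
......###
......#.#
...#.....
...#.....
Generation 2: 6 live cells
(generation 2 grid is the final answer)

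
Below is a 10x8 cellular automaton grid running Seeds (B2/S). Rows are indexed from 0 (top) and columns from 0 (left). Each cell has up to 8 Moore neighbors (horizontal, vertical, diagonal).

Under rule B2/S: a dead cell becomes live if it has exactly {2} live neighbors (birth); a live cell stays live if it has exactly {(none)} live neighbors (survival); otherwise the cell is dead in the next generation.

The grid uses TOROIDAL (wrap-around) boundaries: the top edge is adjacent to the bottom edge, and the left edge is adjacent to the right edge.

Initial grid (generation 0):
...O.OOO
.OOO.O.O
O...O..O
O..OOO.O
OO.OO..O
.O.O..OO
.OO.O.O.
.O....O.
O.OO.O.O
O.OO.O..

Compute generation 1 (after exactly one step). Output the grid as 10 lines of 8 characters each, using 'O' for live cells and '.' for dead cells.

Answer: ........
........
........
........
........
........
........
........
........
........

Derivation:
Simulating step by step:
Generation 0 (given above): 41 live cells
Generation 1: 0 live cells
(generation 1 grid is the final answer)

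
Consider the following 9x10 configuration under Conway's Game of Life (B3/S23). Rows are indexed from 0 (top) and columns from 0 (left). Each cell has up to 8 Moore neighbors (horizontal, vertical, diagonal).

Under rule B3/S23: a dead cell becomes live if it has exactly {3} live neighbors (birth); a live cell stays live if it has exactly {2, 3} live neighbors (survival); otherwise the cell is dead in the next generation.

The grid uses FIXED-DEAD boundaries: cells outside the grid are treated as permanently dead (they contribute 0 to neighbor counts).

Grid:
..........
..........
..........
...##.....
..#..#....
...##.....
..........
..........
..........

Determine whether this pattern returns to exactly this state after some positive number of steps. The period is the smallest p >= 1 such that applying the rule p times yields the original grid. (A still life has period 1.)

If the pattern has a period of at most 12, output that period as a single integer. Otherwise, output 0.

Simulating and comparing each generation to the original:
Gen 0 (original, given above): 6 live cells
Gen 1: 6 live cells, MATCHES original -> period = 1

Answer: 1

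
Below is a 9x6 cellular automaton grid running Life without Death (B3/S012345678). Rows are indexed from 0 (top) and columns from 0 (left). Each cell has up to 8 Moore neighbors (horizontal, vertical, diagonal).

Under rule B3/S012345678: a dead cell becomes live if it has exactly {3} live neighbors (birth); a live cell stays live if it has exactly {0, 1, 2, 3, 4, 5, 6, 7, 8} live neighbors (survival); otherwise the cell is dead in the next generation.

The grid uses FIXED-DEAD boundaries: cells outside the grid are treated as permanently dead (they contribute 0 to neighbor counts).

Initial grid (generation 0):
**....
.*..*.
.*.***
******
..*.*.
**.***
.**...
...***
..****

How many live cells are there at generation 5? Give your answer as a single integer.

Simulating step by step:
Generation 0 (given above): 30 live cells
Generation 1: 34 live cells
**....
.*.***
.*.***
******
..*.*.
**.***
***...
.*.***
..****
Generation 2: 37 live cells
***.*.
.*.***
.*.***
******
..*.*.
**.***
***...
**.***
..****
Generation 3: 39 live cells
***.**
.*.***
.*.***
******
..*.*.
**.***
***...
**.***
.*****
Generation 4: 40 live cells
***.**
.*.***
.*.***
******
..*.*.
**.***
***...
**.***
******
Generation 5: 40 live cells
***.**
.*.***
.*.***
******
..*.*.
**.***
***...
**.***
******
Population at generation 5: 40

Answer: 40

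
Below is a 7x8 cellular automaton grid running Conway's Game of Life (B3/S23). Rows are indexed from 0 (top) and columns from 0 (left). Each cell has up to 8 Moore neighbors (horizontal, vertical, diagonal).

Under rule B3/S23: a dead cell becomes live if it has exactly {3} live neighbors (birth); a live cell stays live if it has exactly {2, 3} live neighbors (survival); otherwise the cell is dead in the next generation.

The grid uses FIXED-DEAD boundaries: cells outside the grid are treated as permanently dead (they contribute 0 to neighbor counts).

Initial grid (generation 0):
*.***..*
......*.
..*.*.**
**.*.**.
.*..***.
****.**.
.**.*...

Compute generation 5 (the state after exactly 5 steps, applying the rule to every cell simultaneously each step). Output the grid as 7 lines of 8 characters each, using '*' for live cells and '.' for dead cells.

Simulating step by step:
Generation 0 (given above): 28 live cells
Generation 1: 19 live cells
...*....
.**.*.*.
.****..*
**.*....
.......*
*.....*.
*...**..
Generation 2: 16 live cells
..**....
.*..**..
....**..
**.**...
**......
.....**.
.....*..
Generation 3: 23 live cells
..***...
..*..*..
***.....
******..
***.**..
.....**.
.....**.
Generation 4: 11 live cells
..***...
....*...
*....*..
.....*..
*.......
.*......
.....**.
Generation 5: 6 live cells
(generation 5 grid is the final answer)

Answer: ...**...
....**..
....**..
........
........
........
........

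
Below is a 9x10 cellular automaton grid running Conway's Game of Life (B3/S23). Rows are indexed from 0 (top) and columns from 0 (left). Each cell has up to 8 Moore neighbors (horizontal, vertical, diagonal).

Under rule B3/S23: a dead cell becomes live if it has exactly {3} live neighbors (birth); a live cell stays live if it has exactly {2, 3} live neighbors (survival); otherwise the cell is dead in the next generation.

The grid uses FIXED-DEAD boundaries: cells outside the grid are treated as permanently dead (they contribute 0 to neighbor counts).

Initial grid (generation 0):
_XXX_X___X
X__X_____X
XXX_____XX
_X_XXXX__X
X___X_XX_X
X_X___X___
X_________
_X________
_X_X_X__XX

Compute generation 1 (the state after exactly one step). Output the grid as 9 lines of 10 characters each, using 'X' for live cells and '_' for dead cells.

Answer: _XXXX_____
X__XX____X
X____X__XX
___XX_X__X
X_X_X__XX_
X____XXX__
X_________
XXX_______
__X_______

Derivation:
Simulating step by step:
Generation 0 (given above): 34 live cells
Generation 1: 30 live cells
(generation 1 grid is the final answer)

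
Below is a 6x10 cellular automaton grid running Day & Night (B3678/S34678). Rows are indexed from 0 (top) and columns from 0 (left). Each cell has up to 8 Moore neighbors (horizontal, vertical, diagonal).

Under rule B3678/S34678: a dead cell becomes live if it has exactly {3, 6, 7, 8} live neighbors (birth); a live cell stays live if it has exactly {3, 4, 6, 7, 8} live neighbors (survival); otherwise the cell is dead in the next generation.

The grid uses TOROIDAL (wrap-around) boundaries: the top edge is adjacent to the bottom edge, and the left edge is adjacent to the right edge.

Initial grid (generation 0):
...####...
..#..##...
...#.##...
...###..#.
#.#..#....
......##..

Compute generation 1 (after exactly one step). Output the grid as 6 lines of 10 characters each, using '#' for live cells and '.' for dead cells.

Answer: ....#.....
....##.#..
..###.##..
..##.#....
...#.#.#..
...#..#...

Derivation:
Simulating step by step:
Generation 0 (given above): 19 live cells
Generation 1: 17 live cells
(generation 1 grid is the final answer)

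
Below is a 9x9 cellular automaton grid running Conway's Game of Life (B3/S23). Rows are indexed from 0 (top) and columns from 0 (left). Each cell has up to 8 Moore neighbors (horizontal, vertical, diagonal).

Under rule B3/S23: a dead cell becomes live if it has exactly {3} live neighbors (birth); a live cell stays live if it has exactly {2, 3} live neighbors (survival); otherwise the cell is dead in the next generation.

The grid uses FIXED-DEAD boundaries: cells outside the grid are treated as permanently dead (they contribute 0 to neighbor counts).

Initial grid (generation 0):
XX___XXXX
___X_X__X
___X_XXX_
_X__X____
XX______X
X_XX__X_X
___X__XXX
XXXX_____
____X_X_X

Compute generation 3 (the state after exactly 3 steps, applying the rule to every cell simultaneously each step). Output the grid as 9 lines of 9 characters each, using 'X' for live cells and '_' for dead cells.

Answer: ______XXX
______X_X
_______XX
_______XX
X__XXX__X
X__XXXX_X
X__XX_X__
XX___XXX_
_________

Derivation:
Simulating step by step:
Generation 0 (given above): 34 live cells
Generation 1: 41 live cells
____XXXXX
__X_____X
__XX_XXX_
XXX_XXXX_
X__X___X_
X_XX__X_X
X___X_X_X
_XXXXXX_X
_XXX_____
Generation 2: 25 live cells
_____XXXX
__X_____X
________X
X_______X
X_______X
X_XXXXX_X
X_____X_X
X_____X__
_X___X___
Generation 3: 29 live cells
(generation 3 grid is the final answer)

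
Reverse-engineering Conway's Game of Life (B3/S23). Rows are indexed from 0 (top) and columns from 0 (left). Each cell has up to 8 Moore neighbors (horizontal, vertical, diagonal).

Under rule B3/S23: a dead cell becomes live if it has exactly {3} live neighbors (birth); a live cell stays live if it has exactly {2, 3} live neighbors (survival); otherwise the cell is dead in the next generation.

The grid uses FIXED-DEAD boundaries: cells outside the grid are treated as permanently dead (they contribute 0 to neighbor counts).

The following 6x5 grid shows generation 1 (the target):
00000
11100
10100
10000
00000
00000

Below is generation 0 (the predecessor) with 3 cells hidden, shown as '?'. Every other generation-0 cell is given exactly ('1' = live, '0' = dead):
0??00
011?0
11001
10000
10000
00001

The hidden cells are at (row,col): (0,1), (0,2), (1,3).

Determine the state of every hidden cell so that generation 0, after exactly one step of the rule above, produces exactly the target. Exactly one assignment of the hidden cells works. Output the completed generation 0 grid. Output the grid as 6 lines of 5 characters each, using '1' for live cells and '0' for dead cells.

Hidden generation-0 cells (in order): (0,1), (0,2), (1,3).
A hidden cell only influences target cells in its own 3x3 neighborhood. Try each of the 2^3 = 8 assignments, step the completed generation 0 forward once under B3/S23, and compare with the target:
  (0,1)=0 (0,2)=0 (1,3)=0 -> step reproduces the target at every cell -> ACCEPT
  (0,1)=0 (0,2)=0 (1,3)=1 -> step gives (0,2)='1' but target has '0' -> reject
  (0,1)=0 (0,2)=1 (1,3)=0 -> step gives (0,1)='1' but target has '0' -> reject
  (0,1)=0 (0,2)=1 (1,3)=1 -> step gives (0,1)='1' but target has '0' -> reject
  (0,1)=1 (0,2)=0 (1,3)=0 -> step gives (0,1)='1' but target has '0' -> reject
  (0,1)=1 (0,2)=0 (1,3)=1 -> step gives (0,1)='1' but target has '0' -> reject
  (0,1)=1 (0,2)=1 (1,3)=0 -> step gives (0,1)='1' but target has '0' -> reject
  (0,1)=1 (0,2)=1 (1,3)=1 -> step gives (0,1)='1' but target has '0' -> reject
Unique solution: (0,1)=dead, (0,2)=dead, (1,3)=dead.
Check: live-neighbor counts of every cell in the completed generation 0:
12210
33221
34320
34111
12011
11010
Applying B3/S23 to generation 0 with these counts gives:
00000
11100
10100
10000
00000
00000
which matches the target exactly.

Answer: 00000
01100
11001
10000
10000
00001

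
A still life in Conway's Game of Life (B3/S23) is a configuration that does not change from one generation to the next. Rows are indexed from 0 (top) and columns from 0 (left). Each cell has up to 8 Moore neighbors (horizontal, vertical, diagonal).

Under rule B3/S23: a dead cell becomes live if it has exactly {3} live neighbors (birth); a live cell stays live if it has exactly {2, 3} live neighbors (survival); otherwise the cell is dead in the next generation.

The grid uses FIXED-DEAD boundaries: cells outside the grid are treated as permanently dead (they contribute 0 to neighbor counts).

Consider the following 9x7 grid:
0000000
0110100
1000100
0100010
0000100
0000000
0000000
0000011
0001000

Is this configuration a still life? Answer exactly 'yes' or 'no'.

Answer: no

Derivation:
Compute generation 1 and compare to generation 0 (given above):
Generation 1:
0000000
0101000
1011110
0000110
0000000
0000000
0000000
0000000
0000000
Cell (1,2) differs: gen0=1 vs gen1=0 -> NOT a still life.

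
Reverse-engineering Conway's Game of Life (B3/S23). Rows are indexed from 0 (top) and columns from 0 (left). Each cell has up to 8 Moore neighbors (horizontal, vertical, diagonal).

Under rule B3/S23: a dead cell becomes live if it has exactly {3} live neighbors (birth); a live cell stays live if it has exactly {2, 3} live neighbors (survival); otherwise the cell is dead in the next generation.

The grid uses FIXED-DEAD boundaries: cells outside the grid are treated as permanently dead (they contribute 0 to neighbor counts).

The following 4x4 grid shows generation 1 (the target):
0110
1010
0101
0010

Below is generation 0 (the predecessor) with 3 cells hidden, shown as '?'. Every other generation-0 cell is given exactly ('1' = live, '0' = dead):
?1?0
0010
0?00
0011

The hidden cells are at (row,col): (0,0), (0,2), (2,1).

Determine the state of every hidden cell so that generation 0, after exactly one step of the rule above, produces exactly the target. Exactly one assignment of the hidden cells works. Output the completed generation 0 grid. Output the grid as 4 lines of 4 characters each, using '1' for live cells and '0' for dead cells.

Hidden generation-0 cells (in order): (0,0), (0,2), (2,1).
A hidden cell only influences target cells in its own 3x3 neighborhood. Try each of the 2^3 = 8 assignments, step the completed generation 0 forward once under B3/S23, and compare with the target:
  (0,0)=0 (0,2)=0 (2,1)=0 -> step gives (0,1)='0' but target has '1' -> reject
  (0,0)=0 (0,2)=0 (2,1)=1 -> step gives (0,1)='0' but target has '1' -> reject
  (0,0)=0 (0,2)=1 (2,1)=0 -> step gives (1,0)='0' but target has '1' -> reject
  (0,0)=0 (0,2)=1 (2,1)=1 -> step gives (1,0)='0' but target has '1' -> reject
  (0,0)=1 (0,2)=0 (2,1)=0 -> step gives (0,2)='0' but target has '1' -> reject
  (0,0)=1 (0,2)=0 (2,1)=1 -> step gives (0,2)='0' but target has '1' -> reject
  (0,0)=1 (0,2)=1 (2,1)=0 -> step gives (1,0)='0' but target has '1' -> reject
  (0,0)=1 (0,2)=1 (2,1)=1 -> step reproduces the target at every cell -> ACCEPT
Unique solution: (0,0)=live, (0,2)=live, (2,1)=live.
Check: live-neighbor counts of every cell in the completed generation 0:
1322
3532
1243
1221
Applying B3/S23 to generation 0 with these counts gives:
0110
1010
0101
0010
which matches the target exactly.

Answer: 1110
0010
0100
0011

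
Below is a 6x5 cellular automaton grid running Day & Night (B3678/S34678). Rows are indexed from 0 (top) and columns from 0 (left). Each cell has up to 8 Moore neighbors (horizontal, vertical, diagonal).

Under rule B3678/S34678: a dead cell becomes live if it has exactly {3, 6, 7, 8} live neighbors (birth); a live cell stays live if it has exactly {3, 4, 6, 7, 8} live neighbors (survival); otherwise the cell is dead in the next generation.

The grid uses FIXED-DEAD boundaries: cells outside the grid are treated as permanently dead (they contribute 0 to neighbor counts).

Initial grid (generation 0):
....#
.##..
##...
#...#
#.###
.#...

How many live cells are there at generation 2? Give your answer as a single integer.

Answer: 10

Derivation:
Simulating step by step:
Generation 0 (given above): 12 live cells
Generation 1: 10 live cells
.....
##...
###..
#.#..
...#.
..##.
Generation 2: 10 live cells
.....
###..
###..
..##.
.#.#.
.....
Population at generation 2: 10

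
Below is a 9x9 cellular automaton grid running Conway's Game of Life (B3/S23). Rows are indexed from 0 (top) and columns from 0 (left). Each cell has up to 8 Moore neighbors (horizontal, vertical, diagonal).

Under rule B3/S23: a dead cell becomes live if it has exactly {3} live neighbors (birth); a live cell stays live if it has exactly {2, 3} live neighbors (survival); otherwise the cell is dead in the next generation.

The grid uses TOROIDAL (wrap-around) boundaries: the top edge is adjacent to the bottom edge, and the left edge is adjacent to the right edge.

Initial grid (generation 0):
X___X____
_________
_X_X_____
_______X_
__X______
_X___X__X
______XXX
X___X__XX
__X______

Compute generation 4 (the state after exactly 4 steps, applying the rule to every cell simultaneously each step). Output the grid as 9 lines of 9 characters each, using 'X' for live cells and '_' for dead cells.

Simulating step by step:
Generation 0 (given above): 17 live cells
Generation 1: 11 live cells
_________
_________
_________
__X______
_________
X_____X_X
_____XX__
X_____X__
XX_X_____
Generation 2: 13 live cells
_________
_________
_________
_________
_________
_____XXX_
X____XX_X
XX___XX__
XX_______
Generation 3: 13 live cells
_________
_________
_________
_________
______X__
_____X_XX
XX__X___X
_____XXX_
XX_______
Generation 4: 12 live cells
(generation 4 grid is the final answer)

Answer: _________
_________
_________
_________
______XX_
_____XXXX
X___X____
_____XXX_
______X__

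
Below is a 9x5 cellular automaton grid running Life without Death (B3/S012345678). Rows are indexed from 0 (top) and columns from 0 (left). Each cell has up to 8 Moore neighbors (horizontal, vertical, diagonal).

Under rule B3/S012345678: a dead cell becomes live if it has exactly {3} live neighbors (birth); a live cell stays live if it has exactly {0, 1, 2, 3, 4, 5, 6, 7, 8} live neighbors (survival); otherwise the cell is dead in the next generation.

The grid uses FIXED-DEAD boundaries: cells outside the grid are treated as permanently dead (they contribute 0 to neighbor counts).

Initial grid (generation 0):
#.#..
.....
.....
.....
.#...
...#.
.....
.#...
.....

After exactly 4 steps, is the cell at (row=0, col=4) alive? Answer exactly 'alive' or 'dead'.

Answer: dead

Derivation:
Simulating step by step:
Generation 0 (given above): 5 live cells
Generation 1: 5 live cells
#.#..
.....
.....
.....
.#...
...#.
.....
.#...
.....
Generation 2: 5 live cells
#.#..
.....
.....
.....
.#...
...#.
.....
.#...
.....
Generation 3: 5 live cells
#.#..
.....
.....
.....
.#...
...#.
.....
.#...
.....
Generation 4: 5 live cells
#.#..
.....
.....
.....
.#...
...#.
.....
.#...
.....

Cell (0,4) at generation 4: 0 -> dead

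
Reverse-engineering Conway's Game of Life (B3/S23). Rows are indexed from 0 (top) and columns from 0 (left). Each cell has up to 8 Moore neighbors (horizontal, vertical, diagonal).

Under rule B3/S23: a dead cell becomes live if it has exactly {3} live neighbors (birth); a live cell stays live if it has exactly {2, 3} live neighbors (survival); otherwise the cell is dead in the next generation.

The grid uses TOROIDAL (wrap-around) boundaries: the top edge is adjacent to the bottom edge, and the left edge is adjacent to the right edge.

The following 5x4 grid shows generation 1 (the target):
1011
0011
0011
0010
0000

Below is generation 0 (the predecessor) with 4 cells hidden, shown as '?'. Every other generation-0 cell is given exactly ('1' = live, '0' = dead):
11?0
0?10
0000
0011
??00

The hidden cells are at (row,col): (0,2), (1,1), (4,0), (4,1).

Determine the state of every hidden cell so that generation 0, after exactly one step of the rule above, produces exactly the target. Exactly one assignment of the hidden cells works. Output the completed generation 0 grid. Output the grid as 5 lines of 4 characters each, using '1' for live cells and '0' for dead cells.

Answer: 1110
0010
0000
0011
0100

Derivation:
Hidden generation-0 cells (in order): (0,2), (1,1), (4,0), (4,1).
A hidden cell only influences target cells in its own 3x3 neighborhood. Try each of the 2^4 = 16 assignments, step the completed generation 0 forward once under B3/S23, and compare with the target:
  (0,2)=0 (1,1)=0 (4,0)=0 (4,1)=0 -> step gives (0,0)='0' but target has '1' -> reject
  (0,2)=0 (1,1)=0 (4,0)=0 (4,1)=1 -> step gives (0,1)='1' but target has '0' -> reject
  (0,2)=0 (1,1)=0 (4,0)=1 (4,1)=0 -> step gives (0,1)='1' but target has '0' -> reject
  (0,2)=0 (1,1)=0 (4,0)=1 (4,1)=1 -> step gives (1,1)='1' but target has '0' -> reject
  (0,2)=0 (1,1)=1 (4,0)=0 (4,1)=0 -> step gives (0,1)='1' but target has '0' -> reject
  (0,2)=0 (1,1)=1 (4,0)=0 (4,1)=1 -> step gives (0,2)='0' but target has '1' -> reject
  (0,2)=0 (1,1)=1 (4,0)=1 (4,1)=0 -> step gives (1,0)='1' but target has '0' -> reject
  (0,2)=0 (1,1)=1 (4,0)=1 (4,1)=1 -> step gives (0,0)='0' but target has '1' -> reject
  (0,2)=1 (1,1)=0 (4,0)=0 (4,1)=0 -> step gives (0,0)='0' but target has '1' -> reject
  (0,2)=1 (1,1)=0 (4,0)=0 (4,1)=1 -> step reproduces the target at every cell -> ACCEPT
  (0,2)=1 (1,1)=0 (4,0)=1 (4,1)=0 -> step gives (0,3)='0' but target has '1' -> reject
  (0,2)=1 (1,1)=0 (4,0)=1 (4,1)=1 -> step gives (0,3)='0' but target has '1' -> reject
  (0,2)=1 (1,1)=1 (4,0)=0 (4,1)=0 -> step gives (1,0)='1' but target has '0' -> reject
  (0,2)=1 (1,1)=1 (4,0)=0 (4,1)=1 -> step gives (0,2)='0' but target has '1' -> reject
  (0,2)=1 (1,1)=1 (4,0)=1 (4,1)=0 -> step gives (0,3)='0' but target has '1' -> reject
  (0,2)=1 (1,1)=1 (4,0)=1 (4,1)=1 -> step gives (0,0)='0' but target has '1' -> reject
Unique solution: (0,2)=live, (1,1)=dead, (4,0)=dead, (4,1)=live.
Check: live-neighbor counts of every cell in the completed generation 0:
2433
2423
1233
2221
4454
Applying B3/S23 to generation 0 with these counts gives:
1011
0011
0011
0010
0000
which matches the target exactly.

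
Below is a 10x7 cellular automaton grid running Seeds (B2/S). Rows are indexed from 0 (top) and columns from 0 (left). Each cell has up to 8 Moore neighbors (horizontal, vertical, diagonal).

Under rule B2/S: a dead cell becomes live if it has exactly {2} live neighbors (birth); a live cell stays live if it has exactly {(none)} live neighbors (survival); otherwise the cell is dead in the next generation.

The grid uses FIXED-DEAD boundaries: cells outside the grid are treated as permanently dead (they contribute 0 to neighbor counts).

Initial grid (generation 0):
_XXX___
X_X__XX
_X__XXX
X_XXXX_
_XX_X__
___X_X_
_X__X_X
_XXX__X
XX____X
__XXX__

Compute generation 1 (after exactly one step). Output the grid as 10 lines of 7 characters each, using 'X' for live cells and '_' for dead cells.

Answer: X___XXX
_______
_______
_______
X_____X
X_____X
X______
____X__
_______
X____X_

Derivation:
Simulating step by step:
Generation 0 (given above): 34 live cells
Generation 1: 12 live cells
(generation 1 grid is the final answer)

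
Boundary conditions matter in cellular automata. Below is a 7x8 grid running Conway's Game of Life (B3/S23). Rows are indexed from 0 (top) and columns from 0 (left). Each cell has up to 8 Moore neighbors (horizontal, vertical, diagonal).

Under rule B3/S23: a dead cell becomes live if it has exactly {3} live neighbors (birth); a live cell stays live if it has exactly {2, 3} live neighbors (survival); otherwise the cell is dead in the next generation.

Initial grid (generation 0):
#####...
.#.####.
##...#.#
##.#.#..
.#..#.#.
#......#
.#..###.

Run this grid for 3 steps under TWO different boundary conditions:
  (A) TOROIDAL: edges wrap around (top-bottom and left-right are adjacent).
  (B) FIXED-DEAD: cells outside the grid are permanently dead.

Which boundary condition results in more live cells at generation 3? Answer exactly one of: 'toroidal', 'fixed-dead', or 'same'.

Under TOROIDAL boundary, generation 3:
#......#
......#.
.....###
.#...#.#
....####
........
.##..##.
Population = 17

Under FIXED-DEAD boundary, generation 3:
........
........
........
.....##.
#.....##
#......#
.######.
Population = 13

Comparison: toroidal=17, fixed-dead=13 -> toroidal

Answer: toroidal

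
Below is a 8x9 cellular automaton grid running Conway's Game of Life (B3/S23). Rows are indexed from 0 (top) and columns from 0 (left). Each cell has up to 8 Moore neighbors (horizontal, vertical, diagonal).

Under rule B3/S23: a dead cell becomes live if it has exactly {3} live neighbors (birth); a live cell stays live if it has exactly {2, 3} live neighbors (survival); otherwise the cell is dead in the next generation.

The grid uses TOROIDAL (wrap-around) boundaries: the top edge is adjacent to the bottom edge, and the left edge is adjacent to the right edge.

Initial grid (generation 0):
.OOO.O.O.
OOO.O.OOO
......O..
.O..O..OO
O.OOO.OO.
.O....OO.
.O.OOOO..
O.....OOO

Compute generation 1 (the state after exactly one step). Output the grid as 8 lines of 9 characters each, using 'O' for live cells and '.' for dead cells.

Answer: ...OOO...
O...O...O
..OO..O..
OOO.O...O
O.OOO....
OO......O
.OO.O....
O.......O

Derivation:
Simulating step by step:
Generation 0 (given above): 35 live cells
Generation 1: 26 live cells
(generation 1 grid is the final answer)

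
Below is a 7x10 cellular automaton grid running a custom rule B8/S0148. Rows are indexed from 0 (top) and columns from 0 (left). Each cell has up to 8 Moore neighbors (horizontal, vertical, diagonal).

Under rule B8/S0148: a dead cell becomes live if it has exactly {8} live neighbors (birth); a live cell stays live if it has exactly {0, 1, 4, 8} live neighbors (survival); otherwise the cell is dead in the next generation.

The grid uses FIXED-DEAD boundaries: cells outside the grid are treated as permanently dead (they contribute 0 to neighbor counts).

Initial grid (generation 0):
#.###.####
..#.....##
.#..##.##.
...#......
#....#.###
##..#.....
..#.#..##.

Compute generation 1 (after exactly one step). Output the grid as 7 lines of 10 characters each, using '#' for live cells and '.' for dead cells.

Simulating step by step:
Generation 0 (given above): 29 live cells
Generation 1: 15 live cells
(generation 1 grid is the final answer)

Answer: #...#.#.#.
.........#
.#...#....
...#......
.....#.#.#
..........
..#.#..##.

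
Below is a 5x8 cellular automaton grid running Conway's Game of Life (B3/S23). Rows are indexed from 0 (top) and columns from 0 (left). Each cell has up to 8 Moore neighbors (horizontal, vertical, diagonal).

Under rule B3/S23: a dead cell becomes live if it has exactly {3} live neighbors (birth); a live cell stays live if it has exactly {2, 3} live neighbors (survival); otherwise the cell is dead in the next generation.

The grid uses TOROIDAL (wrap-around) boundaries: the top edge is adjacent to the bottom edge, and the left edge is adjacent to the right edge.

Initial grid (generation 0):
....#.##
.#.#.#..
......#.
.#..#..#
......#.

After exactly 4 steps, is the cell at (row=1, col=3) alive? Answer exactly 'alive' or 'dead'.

Answer: dead

Derivation:
Simulating step by step:
Generation 0 (given above): 11 live cells
Generation 1: 16 live cells
....#.##
....##.#
#.#.###.
.....###
#.....#.
Generation 2: 9 live cells
#...#...
#.......
#..#....
##..#...
#.......
Generation 3: 13 live cells
##.....#
##.....#
#......#
##.....#
#......#
Generation 4: 6 live cells
......#.
......#.
......#.
.#....#.
......#.

Cell (1,3) at generation 4: 0 -> dead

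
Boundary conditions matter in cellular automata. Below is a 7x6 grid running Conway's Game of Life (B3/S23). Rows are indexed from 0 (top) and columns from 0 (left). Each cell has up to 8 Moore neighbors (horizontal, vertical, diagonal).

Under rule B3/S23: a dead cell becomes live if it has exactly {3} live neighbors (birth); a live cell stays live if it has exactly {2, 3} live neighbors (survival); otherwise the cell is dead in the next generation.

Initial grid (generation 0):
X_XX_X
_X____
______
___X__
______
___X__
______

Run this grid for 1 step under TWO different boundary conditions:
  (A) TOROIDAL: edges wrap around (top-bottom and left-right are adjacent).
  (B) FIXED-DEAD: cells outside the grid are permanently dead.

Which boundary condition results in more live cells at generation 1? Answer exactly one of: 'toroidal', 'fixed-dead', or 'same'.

Under TOROIDAL boundary, generation 1:
XXX___
XXX___
______
______
______
______
__XXX_
Population = 9

Under FIXED-DEAD boundary, generation 1:
_XX___
_XX___
______
______
______
______
______
Population = 4

Comparison: toroidal=9, fixed-dead=4 -> toroidal

Answer: toroidal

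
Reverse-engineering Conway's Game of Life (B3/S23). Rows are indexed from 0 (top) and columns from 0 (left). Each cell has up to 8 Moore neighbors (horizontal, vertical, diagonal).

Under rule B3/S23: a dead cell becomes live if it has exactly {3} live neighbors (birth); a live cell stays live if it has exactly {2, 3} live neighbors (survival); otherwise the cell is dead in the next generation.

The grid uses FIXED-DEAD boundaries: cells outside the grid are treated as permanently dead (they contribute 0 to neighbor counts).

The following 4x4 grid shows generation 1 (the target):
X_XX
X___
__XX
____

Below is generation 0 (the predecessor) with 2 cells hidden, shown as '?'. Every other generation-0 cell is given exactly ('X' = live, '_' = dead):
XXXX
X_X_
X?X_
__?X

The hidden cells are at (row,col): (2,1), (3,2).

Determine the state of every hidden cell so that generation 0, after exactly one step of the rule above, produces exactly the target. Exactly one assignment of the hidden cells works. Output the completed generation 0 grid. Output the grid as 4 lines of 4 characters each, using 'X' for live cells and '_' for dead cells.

Hidden generation-0 cells (in order): (2,1), (3,2).
A hidden cell only influences target cells in its own 3x3 neighborhood. Try each of the 2^2 = 4 assignments, step the completed generation 0 forward once under B3/S23, and compare with the target:
  (2,1)=_ (3,2)=_ -> step reproduces the target at every cell -> ACCEPT
  (2,1)=_ (3,2)=X -> step gives (2,3)='_' but target has 'X' -> reject
  (2,1)=X (3,2)=_ -> step gives (1,0)='_' but target has 'X' -> reject
  (2,1)=X (3,2)=X -> step gives (1,0)='_' but target has 'X' -> reject
Unique solution: (2,1)=dead, (3,2)=dead.
Check: live-neighbor counts of every cell in the completed generation 0:
2432
3744
1423
1221
Applying B3/S23 to generation 0 with these counts gives:
X_XX
X___
__XX
____
which matches the target exactly.

Answer: XXXX
X_X_
X_X_
___X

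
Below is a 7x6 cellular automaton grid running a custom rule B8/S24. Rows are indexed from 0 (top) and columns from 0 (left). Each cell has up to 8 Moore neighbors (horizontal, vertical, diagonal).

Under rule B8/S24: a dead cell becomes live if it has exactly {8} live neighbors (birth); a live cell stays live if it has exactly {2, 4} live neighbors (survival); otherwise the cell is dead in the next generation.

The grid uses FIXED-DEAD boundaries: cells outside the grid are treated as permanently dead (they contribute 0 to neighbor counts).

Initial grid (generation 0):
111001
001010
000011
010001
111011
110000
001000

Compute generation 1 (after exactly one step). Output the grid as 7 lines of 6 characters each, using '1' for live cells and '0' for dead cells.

Simulating step by step:
Generation 0 (given above): 18 live cells
Generation 1: 6 live cells
(generation 1 grid is the final answer)

Answer: 001000
001000
000000
000001
100011
000000
000000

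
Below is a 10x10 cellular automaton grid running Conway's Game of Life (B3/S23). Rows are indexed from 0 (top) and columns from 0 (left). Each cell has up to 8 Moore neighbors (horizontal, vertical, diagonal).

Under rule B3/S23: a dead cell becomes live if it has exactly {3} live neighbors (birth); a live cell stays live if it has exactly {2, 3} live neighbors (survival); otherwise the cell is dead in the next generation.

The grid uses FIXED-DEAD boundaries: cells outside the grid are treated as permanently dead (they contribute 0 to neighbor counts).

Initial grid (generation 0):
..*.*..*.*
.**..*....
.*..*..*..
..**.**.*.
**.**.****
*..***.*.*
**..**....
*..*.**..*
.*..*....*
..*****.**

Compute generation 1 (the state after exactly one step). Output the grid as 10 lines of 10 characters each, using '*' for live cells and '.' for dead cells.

Answer: .***......
.**.***.*.
.*..*..*..
*........*
**.......*
.......*.*
***.....*.
*.**..*...
.*.....*.*
..****..**

Derivation:
Simulating step by step:
Generation 0 (given above): 48 live cells
Generation 1: 36 live cells
(generation 1 grid is the final answer)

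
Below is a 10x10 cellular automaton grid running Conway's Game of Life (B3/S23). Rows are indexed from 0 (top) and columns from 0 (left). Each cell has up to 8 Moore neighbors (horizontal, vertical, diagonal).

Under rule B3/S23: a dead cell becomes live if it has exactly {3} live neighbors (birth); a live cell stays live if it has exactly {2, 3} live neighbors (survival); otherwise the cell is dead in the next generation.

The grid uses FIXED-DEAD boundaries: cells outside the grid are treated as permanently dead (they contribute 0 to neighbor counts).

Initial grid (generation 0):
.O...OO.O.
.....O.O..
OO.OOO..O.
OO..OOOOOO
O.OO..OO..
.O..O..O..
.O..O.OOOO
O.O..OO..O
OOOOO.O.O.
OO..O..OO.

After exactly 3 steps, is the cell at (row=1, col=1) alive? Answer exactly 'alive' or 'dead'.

Simulating step by step:
Generation 0 (given above): 51 live cells
Generation 1: 37 live cells
.....OOO..
OOO....OO.
OOOO.....O
.........O
O.OO......
OO..O.....
OOOOO....O
O........O
....O.O.OO
O...OO.OO.
Generation 2: 33 live cells
.O....OOO.
O..O...OO.
O..O.....O
O.........
O.OO......
....O.....
..OOO.....
O.O.OO...O
....O.O..O
....OOOOOO
Generation 3: 27 live cells
......O.O.
OOO...O..O
OO......O.
O.OO......
.O.O......
.O..O.....
.OO.......
.OO.......
.........O
....O.OOOO

Cell (1,1) at generation 3: 1 -> alive

Answer: alive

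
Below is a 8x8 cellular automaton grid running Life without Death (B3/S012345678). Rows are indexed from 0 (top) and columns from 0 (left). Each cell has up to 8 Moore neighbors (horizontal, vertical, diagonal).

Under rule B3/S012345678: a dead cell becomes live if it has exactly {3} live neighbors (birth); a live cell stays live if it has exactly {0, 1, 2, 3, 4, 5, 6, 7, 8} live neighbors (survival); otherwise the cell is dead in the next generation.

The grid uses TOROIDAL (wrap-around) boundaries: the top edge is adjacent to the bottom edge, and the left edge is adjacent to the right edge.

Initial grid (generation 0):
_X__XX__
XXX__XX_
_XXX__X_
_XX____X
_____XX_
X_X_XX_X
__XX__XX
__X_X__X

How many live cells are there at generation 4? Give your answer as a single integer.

Simulating step by step:
Generation 0 (given above): 29 live cells
Generation 1: 41 live cells
_X__XX_X
XXX__XXX
_XXX_XX_
XXXX_X_X
__XXXXX_
XXX_XX_X
__XX__XX
XXX_X__X
Generation 2: 41 live cells
_X__XX_X
XXX__XXX
_XXX_XX_
XXXX_X_X
__XXXXX_
XXX_XX_X
__XX__XX
XXX_X__X
Generation 3: 41 live cells
_X__XX_X
XXX__XXX
_XXX_XX_
XXXX_X_X
__XXXXX_
XXX_XX_X
__XX__XX
XXX_X__X
Generation 4: 41 live cells
_X__XX_X
XXX__XXX
_XXX_XX_
XXXX_X_X
__XXXXX_
XXX_XX_X
__XX__XX
XXX_X__X
Population at generation 4: 41

Answer: 41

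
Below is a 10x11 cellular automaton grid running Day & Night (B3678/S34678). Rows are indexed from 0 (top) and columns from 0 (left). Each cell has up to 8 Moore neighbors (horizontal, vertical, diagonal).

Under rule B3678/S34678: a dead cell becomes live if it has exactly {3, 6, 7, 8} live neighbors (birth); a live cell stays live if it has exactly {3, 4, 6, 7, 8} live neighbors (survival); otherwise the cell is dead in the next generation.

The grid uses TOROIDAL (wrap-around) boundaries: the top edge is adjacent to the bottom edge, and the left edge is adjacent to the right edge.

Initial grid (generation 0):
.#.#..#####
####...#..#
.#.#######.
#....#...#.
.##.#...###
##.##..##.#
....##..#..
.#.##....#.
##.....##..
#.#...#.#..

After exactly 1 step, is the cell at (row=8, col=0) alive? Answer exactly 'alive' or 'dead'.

Simulating step by step:
Generation 0 (given above): 52 live cells
Generation 1: 62 live cells
#.##..#.###
.###..#####
.#.#######.
#....#..#..
###.##.##..
##.##..####
.#...#.##.#
#.#.##.#...
##.#...####
#.#...##...

Cell (8,0) at generation 1: 1 -> alive

Answer: alive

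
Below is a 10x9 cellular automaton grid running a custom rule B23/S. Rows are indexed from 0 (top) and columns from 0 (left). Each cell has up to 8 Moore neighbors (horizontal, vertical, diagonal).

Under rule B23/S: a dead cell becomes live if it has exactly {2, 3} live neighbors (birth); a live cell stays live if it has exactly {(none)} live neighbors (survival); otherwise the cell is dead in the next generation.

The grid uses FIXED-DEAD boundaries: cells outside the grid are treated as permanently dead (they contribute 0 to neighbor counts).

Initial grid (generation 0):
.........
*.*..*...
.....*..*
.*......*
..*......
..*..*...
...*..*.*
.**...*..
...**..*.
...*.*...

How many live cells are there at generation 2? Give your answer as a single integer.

Simulating step by step:
Generation 0 (given above): 21 live cells
Generation 1: 31 live cells
.*.......
.*..*.*..
***.*.**.
..*....*.
.*.*.....
.*.**.**.
.*..**.*.
....**..*
.*...**..
..*...*..
Generation 2: 34 live cells
*.*..*...
...*...*.
........*
*...***.*
*...*****
*.......*
*.*.....*
****...*.
..***..*.
.*...*.*.
Population at generation 2: 34

Answer: 34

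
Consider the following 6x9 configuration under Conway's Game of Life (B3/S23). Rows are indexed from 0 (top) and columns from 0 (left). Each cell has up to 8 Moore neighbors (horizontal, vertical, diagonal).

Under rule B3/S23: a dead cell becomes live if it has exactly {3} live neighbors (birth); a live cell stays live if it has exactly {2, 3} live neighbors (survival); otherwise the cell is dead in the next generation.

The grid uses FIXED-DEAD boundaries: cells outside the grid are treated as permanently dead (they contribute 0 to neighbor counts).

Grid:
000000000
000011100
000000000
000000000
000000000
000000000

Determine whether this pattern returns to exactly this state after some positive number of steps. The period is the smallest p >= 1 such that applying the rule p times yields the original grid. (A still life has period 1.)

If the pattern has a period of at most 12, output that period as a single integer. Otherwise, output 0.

Answer: 2

Derivation:
Simulating and comparing each generation to the original:
Gen 0 (original, given above): 3 live cells
Gen 1: 3 live cells, differs from original
Gen 2: 3 live cells, MATCHES original -> period = 2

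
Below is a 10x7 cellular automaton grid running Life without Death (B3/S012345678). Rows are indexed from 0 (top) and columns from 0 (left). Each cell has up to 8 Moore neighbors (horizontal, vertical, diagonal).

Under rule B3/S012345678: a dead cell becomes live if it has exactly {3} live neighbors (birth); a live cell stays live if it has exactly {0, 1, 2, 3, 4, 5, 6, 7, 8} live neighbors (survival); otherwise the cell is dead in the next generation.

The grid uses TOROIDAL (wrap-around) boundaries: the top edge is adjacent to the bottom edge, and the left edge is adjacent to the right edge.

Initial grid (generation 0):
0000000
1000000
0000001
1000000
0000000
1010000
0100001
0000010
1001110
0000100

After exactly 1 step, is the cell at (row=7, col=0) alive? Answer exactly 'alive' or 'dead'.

Simulating step by step:
Generation 0 (given above): 13 live cells
Generation 1: 21 live cells
0000000
1000000
1000001
1000000
0100000
1110000
1100001
1000010
1001111
0001110

Cell (7,0) at generation 1: 1 -> alive

Answer: alive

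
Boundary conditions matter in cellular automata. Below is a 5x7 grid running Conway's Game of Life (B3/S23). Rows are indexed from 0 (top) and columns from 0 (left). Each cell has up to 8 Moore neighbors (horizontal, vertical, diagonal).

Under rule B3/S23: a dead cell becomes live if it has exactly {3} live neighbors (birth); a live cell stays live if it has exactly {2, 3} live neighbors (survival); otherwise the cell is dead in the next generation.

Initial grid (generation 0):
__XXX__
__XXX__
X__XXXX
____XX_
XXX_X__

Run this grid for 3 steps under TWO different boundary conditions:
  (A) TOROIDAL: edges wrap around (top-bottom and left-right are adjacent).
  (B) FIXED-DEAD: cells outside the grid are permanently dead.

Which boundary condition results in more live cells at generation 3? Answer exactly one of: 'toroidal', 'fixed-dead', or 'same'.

Under TOROIDAL boundary, generation 3:
__X____
_______
X_XX___
X__X___
X______
Population = 7

Under FIXED-DEAD boundary, generation 3:
__X____
_XXX___
_______
____X__
_XX_XX_
Population = 9

Comparison: toroidal=7, fixed-dead=9 -> fixed-dead

Answer: fixed-dead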